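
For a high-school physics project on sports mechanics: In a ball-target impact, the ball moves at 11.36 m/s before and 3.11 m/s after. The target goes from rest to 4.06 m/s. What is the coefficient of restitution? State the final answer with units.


e = (v2_after - v1_after) / (v1_before - v2_before)
Numerator = 4.06 - 3.11 = 0.95
Denominator = 11.36 - 0 = 11.36
e = 0.95 / 11.36 = 0.0836

0.0836


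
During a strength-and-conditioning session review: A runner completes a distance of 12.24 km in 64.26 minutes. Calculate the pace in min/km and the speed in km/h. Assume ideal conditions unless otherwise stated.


Pace = time / distance = 64.26 min / 12.24 km = 5.25 min/km
Speed = distance / time_in_hours = 12.24 / 1.071 hr
Speed = 11.4286 km/h

5.25 min/km, 11.4286 km/h


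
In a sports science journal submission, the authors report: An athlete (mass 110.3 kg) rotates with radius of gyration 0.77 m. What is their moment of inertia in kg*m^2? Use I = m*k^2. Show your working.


I = m * k^2
I = 110.3 * 0.77^2
I = 110.3 * 0.5929 = 65.3969 kg*m^2

65.3969 kg*m^2


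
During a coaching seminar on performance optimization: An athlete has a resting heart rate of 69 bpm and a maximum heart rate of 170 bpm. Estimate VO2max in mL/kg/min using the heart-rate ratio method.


VO2max = 15.3 * HRmax / HRrest
VO2max = 15.3 * 170 / 69
VO2max = 2601 / 69 = 37.6957 mL/kg/min

37.6957 mL/kg/min


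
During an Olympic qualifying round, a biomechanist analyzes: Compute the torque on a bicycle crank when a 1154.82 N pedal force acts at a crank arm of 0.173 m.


tau = F * d
tau = 1154.82 * 0.173
tau = 199.7839 N*m

199.7839 N*m


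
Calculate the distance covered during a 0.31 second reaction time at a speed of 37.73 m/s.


d = v * t
d = 37.73 * 0.31
d = 11.6963 m

11.6963 m


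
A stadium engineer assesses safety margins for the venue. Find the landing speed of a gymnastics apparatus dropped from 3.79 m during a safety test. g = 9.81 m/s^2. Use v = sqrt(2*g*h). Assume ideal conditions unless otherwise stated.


v = sqrt(2 * g * h)
v = sqrt(2 * 9.81 * 3.79)
v = sqrt(74.3598) = 8.6232 m/s

8.6232 m/s


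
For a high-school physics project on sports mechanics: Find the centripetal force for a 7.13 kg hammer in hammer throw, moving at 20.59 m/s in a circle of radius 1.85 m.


Fc = m * v^2 / r
v^2 = 20.59^2 = 423.9481
Fc = 7.13 * 423.9481 / 1.85
Fc = 3022.75 / 1.85 = 1633.9189 N

1633.9189 N


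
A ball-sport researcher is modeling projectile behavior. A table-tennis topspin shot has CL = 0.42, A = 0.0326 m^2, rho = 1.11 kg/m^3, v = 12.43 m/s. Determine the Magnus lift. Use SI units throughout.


FM = 0.5 * CL * rho * A * v^2
FM = 0.5 * 0.42 * 1.11 * 0.0326 * 12.43^2
v^2 = 154.5049
FM = 0.5 * 0.42 * 1.11 * 0.0326 * 154.5049 = 1.1741 N

1.1741 N


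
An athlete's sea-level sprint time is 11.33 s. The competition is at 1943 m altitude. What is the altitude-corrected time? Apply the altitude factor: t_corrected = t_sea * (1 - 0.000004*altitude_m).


Correction factor = 1 - 0.000004 * 1943 = 0.992228
t_corrected = t_sea * factor = 11.33 * 0.992228
t_corrected = 11.2419 s

11.2419 s


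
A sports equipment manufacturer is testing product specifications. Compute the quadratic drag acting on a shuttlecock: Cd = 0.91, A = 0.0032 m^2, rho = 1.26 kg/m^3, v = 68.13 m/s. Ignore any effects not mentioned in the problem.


Fd = 0.5 * Cd * rho * A * v^2
Fd = 0.5 * 0.91 * 1.26 * 0.0032 * 68.13^2
v^2 = 4641.6969
Fd = 0.5 * 0.91 * 1.26 * 0.0032 * 4641.6969 = 8.5155 N

8.5155 N


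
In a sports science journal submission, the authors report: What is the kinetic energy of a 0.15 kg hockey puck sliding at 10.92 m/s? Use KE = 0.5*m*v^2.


KE = 0.5 * m * v^2
KE = 0.5 * 0.15 * 10.92^2
KE = 0.5 * 0.15 * 119.2464 = 8.9435 J

8.9435 J


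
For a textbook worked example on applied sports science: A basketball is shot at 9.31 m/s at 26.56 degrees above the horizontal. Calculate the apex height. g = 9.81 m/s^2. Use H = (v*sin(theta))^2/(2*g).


H = (v*sin(theta))^2 / (2*g)
vy = v*sin(theta) = 9.31 * sin(26.56 deg) = 4.1628 m/s
H = vy^2 / (2*g) = 17.3291 / (2*9.81)
H = 17.3291 / 19.62 = 0.8832 m

0.8832 m


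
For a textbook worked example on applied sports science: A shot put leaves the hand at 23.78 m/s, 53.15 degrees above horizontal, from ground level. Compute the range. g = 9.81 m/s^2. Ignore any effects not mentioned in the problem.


R = v^2 * sin(2*theta) / g
Convert angle to radians: theta = 53.15 deg = 0.9276 rad
sin(2*theta) = sin(1.8553) = 0.9598
R = 23.78^2 * 0.9598 / 9.81
R = 565.4884 * 0.9598 / 9.81 = 55.3271 m

55.3271 m


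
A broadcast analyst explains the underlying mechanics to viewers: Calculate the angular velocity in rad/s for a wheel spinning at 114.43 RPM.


omega = RPM * 2 * pi / 60
omega = 114.43 * 2 * 3.14159 / 60
omega = 718.9849 / 60 = 11.9831 rad/s

11.9831 rad/s


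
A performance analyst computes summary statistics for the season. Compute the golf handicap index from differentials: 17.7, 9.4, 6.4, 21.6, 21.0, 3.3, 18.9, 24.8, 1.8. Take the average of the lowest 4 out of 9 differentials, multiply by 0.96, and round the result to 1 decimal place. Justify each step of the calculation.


All differentials: 17.7, 9.4, 6.4, 21.6, 21.0, 3.3, 18.9, 24.8, 1.8
Sorted: 1.8, 3.3, 6.4, 9.4, 17.7, 18.9, 21.0, 21.6, 24.8
Best 4: 1.8, 3.3, 6.4, 9.4
Average of best = 20.9 / 4 = 5.225
Raw index = 5.225 * 0.96 = 5.016
Handicap index = round(5.016, 1) = 5.0

5.0


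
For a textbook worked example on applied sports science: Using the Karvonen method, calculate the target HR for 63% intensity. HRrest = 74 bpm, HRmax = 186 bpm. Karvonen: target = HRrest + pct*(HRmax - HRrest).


Target = HRrest + pct*(HRmax - HRrest)
Heart rate reserve = HRmax - HRrest = 186 - 74 = 112 bpm
Fraction = 63% = 0.63
Target = 74 + 0.63 * 112
Target = 74 + 70.56 = 144.56 bpm

144.56 bpm


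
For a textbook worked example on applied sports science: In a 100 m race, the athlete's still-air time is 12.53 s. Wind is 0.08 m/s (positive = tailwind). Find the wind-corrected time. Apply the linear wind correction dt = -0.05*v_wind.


dt = -0.05 * v_wind = -0.05 * 0.08 = -0.004 s
t_corrected = t_still + dt = 12.53 + (-0.004)
t_corrected = 12.526 s

12.526 s


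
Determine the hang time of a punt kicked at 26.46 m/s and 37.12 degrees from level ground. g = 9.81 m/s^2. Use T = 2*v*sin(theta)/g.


T = 2*v*sin(theta)/g
sin(theta) = sin(37.12 deg) = 0.6035
T = 2*26.46*0.6035 / 9.81
T = 31.9365 / 9.81 = 3.2555 s

3.2555 s


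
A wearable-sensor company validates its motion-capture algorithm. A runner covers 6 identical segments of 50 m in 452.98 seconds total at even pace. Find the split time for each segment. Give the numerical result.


Split time = total_time / n_laps = 452.98 / 6
Split time = 75.4967 s per lap

75.4967 s


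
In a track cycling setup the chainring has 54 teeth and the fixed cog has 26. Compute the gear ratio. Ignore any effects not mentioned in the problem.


GR = front_teeth / rear_teeth
GR = 54 / 26
GR = 2.0769

2.0769


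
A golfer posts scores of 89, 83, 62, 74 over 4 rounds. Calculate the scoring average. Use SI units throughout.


Average = sum / n
Sum = 308
Average = 308 / 4 = 77

77


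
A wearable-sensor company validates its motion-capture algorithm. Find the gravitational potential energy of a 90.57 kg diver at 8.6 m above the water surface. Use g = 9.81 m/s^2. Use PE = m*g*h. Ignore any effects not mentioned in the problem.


PE = m * g * h
PE = 90.57 * 9.81 * 8.6
PE = 888.4917 * 8.6 = 7641.0286 J

7641.0286 J


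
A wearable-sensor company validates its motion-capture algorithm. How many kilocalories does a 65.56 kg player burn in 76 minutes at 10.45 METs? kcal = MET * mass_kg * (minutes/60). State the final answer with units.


kcal = MET * mass * time_hr
Convert time: 76 min = 1.2667 hr
kcal = 10.45 * 65.56 * 1.2667
kcal = 867.7959 kcal

867.7959 kcal


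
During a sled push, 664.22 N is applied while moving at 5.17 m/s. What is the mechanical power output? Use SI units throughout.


P = F * v
P = 664.22 * 5.17
P = 3434.0174 W

3434.0174 W


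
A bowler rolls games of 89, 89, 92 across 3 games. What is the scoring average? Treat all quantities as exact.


Average = sum / n
Sum = 270
Average = 270 / 3 = 90

90


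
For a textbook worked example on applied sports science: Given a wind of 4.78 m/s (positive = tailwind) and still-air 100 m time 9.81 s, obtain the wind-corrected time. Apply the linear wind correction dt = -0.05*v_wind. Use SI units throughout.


dt = -0.05 * v_wind = -0.05 * 4.78 = -0.239 s
t_corrected = t_still + dt = 9.81 + (-0.239)
t_corrected = 9.571 s

9.571 s


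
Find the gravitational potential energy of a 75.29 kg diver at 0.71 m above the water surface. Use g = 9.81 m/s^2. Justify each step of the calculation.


PE = m * g * h
PE = 75.29 * 9.81 * 0.71
PE = 738.5949 * 0.71 = 524.4024 J

524.4024 J


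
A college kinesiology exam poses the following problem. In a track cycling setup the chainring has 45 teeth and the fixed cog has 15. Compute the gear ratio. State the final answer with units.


GR = front_teeth / rear_teeth
GR = 45 / 15
GR = 3

3


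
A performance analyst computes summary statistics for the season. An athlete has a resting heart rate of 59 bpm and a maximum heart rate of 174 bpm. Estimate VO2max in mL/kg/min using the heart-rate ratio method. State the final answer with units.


VO2max = 15.3 * HRmax / HRrest
VO2max = 15.3 * 174 / 59
VO2max = 2662.2 / 59 = 45.122 mL/kg/min

45.122 mL/kg/min


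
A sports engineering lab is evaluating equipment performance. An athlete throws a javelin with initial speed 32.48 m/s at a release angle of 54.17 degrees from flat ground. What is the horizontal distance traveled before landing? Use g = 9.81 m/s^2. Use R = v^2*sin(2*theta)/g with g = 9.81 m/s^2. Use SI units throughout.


R = v^2 * sin(2*theta) / g
Convert angle to radians: theta = 54.17 deg = 0.9454 rad
sin(2*theta) = sin(1.8909) = 0.9492
R = 32.48^2 * 0.9492 / 9.81
R = 1054.9504 * 0.9492 / 9.81 = 102.076 m

102.076 m


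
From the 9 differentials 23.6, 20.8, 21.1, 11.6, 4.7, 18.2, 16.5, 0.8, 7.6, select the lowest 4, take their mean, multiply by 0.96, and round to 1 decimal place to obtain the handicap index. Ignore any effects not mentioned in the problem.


All differentials: 23.6, 20.8, 21.1, 11.6, 4.7, 18.2, 16.5, 0.8, 7.6
Sorted: 0.8, 4.7, 7.6, 11.6, 16.5, 18.2, 20.8, 21.1, 23.6
Best 4: 0.8, 4.7, 7.6, 11.6
Average of best = 24.7 / 4 = 6.175
Raw index = 6.175 * 0.96 = 5.928
Handicap index = round(5.928, 1) = 5.9

5.9


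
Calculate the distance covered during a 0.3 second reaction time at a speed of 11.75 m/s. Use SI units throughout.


d = v * t
d = 11.75 * 0.3
d = 3.525 m

3.525 m


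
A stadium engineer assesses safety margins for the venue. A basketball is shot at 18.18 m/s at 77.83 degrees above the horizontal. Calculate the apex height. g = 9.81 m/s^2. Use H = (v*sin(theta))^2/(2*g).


H = (v*sin(theta))^2 / (2*g)
vy = v*sin(theta) = 18.18 * sin(77.83 deg) = 17.7714 m/s
H = vy^2 / (2*g) = 315.8237 / (2*9.81)
H = 315.8237 / 19.62 = 16.097 m

16.097 m


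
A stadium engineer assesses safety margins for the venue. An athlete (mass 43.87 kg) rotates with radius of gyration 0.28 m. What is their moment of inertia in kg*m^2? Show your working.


I = m * k^2
I = 43.87 * 0.28^2
I = 43.87 * 0.0784 = 3.4394 kg*m^2

3.4394 kg*m^2


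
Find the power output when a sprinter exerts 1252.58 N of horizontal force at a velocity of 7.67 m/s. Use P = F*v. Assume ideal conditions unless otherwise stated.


P = F * v
P = 1252.58 * 7.67
P = 9607.2886 W

9607.2886 W


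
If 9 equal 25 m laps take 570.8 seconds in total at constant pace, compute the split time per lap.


Split time = total_time / n_laps = 570.8 / 9
Split time = 63.4222 s per lap

63.4222 s


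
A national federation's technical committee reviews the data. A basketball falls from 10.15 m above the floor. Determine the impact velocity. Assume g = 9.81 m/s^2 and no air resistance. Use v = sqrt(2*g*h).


v = sqrt(2 * g * h)
v = sqrt(2 * 9.81 * 10.15)
v = sqrt(199.143) = 14.1118 m/s

14.1118 m/s


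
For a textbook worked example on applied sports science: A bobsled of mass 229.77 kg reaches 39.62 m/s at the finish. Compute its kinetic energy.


KE = 0.5 * m * v^2
KE = 0.5 * 229.77 * 39.62^2
KE = 0.5 * 229.77 * 1569.7444 = 180340.0854 J

180340.0854 J


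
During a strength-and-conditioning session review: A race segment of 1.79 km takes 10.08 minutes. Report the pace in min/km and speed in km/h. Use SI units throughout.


Pace = time / distance = 10.08 min / 1.79 km = 5.6313 min/km
Speed = distance / time_in_hours = 1.79 / 0.168 hr
Speed = 10.6548 km/h

5.6313 min/km, 10.6548 km/h


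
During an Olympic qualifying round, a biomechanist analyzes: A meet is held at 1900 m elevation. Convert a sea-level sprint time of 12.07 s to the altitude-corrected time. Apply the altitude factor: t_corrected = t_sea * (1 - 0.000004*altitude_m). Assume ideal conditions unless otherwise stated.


Correction factor = 1 - 0.000004 * 1900 = 0.9924
t_corrected = t_sea * factor = 12.07 * 0.9924
t_corrected = 11.9783 s

11.9783 s


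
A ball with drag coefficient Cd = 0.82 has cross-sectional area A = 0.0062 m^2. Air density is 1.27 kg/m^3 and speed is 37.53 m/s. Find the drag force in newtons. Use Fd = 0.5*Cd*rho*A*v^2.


Fd = 0.5 * Cd * rho * A * v^2
Fd = 0.5 * 0.82 * 1.27 * 0.0062 * 37.53^2
v^2 = 1408.5009
Fd = 0.5 * 0.82 * 1.27 * 0.0062 * 1408.5009 = 4.5471 N

4.5471 N


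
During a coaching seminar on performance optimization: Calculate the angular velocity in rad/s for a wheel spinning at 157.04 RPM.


omega = RPM * 2 * pi / 60
omega = 157.04 * 2 * 3.14159 / 60
omega = 986.7114 / 60 = 16.4452 rad/s

16.4452 rad/s


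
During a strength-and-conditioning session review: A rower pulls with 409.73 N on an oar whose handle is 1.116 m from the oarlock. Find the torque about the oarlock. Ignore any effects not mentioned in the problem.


tau = F * d
tau = 409.73 * 1.116
tau = 457.2587 N*m

457.2587 N*m


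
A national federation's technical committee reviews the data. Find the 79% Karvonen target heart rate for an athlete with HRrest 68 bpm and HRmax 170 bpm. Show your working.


Target = HRrest + pct*(HRmax - HRrest)
Heart rate reserve = HRmax - HRrest = 170 - 68 = 102 bpm
Fraction = 79% = 0.79
Target = 68 + 0.79 * 102
Target = 68 + 80.58 = 148.58 bpm

148.58 bpm


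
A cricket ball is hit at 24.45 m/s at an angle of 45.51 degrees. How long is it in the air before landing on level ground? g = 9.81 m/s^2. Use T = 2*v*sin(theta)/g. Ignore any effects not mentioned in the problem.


T = 2*v*sin(theta)/g
sin(theta) = sin(45.51 deg) = 0.7134
T = 2*24.45*0.7134 / 9.81
T = 34.8839 / 9.81 = 3.556 s

3.556 s


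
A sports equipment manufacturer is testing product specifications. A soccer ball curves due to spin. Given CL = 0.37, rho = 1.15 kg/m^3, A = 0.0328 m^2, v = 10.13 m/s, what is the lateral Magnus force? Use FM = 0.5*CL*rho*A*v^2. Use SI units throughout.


FM = 0.5 * CL * rho * A * v^2
FM = 0.5 * 0.37 * 1.15 * 0.0328 * 10.13^2
v^2 = 102.6169
FM = 0.5 * 0.37 * 1.15 * 0.0328 * 102.6169 = 0.7161 N

0.7161 N


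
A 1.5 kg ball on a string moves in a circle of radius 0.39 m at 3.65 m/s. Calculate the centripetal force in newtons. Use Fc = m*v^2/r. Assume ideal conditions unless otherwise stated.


Fc = m * v^2 / r
v^2 = 3.65^2 = 13.3225
Fc = 1.5 * 13.3225 / 0.39
Fc = 19.9838 / 0.39 = 51.2404 N

51.2404 N


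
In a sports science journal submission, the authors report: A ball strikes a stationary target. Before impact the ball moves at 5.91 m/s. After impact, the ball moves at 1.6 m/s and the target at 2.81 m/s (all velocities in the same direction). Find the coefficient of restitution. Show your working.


e = (v2_after - v1_after) / (v1_before - v2_before)
Numerator = 2.81 - 1.6 = 1.21
Denominator = 5.91 - 0 = 5.91
e = 1.21 / 5.91 = 0.2047

0.2047


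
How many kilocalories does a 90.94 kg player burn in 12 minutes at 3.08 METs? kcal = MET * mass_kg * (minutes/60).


kcal = MET * mass * time_hr
Convert time: 12 min = 0.2 hr
kcal = 3.08 * 90.94 * 0.2
kcal = 56.019 kcal

56.019 kcal


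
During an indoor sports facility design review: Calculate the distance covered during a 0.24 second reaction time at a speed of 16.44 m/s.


d = v * t
d = 16.44 * 0.24
d = 3.9456 m

3.9456 m


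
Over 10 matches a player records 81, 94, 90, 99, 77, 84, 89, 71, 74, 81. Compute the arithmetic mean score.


Average = sum / n
Sum = 840
Average = 840 / 10 = 84

84


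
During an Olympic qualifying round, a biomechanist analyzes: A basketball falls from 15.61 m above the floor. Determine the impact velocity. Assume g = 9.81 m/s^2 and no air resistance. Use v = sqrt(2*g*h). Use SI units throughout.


v = sqrt(2 * g * h)
v = sqrt(2 * 9.81 * 15.61)
v = sqrt(306.2682) = 17.5005 m/s

17.5005 m/s


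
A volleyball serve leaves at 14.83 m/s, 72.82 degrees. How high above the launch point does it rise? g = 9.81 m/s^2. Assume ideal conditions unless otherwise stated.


H = (v*sin(theta))^2 / (2*g)
vy = v*sin(theta) = 14.83 * sin(72.82 deg) = 14.1683 m/s
H = vy^2 / (2*g) = 200.741 / (2*9.81)
H = 200.741 / 19.62 = 10.2314 m

10.2314 m


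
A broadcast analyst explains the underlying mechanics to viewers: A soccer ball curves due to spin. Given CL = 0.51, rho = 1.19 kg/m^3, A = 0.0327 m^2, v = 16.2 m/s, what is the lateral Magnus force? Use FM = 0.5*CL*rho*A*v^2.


FM = 0.5 * CL * rho * A * v^2
FM = 0.5 * 0.51 * 1.19 * 0.0327 * 16.2^2
v^2 = 262.44
FM = 0.5 * 0.51 * 1.19 * 0.0327 * 262.44 = 2.6041 N

2.6041 N


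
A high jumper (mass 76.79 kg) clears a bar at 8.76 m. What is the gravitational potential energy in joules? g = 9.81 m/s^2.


PE = m * g * h
PE = 76.79 * 9.81 * 8.76
PE = 753.3099 * 8.76 = 6598.9947 J

6598.9947 J


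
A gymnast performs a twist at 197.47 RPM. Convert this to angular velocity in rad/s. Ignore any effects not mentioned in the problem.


omega = RPM * 2 * pi / 60
omega = 197.47 * 2 * 3.14159 / 60
omega = 1240.7406 / 60 = 20.679 rad/s

20.679 rad/s


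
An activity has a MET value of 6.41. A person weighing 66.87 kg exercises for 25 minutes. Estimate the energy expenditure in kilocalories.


kcal = MET * mass * time_hr
Convert time: 25 min = 0.4167 hr
kcal = 6.41 * 66.87 * 0.4167
kcal = 178.5986 kcal

178.5986 kcal


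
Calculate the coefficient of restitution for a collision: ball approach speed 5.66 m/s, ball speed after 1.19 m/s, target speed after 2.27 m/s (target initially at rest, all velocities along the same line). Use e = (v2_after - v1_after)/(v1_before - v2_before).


e = (v2_after - v1_after) / (v1_before - v2_before)
Numerator = 2.27 - 1.19 = 1.08
Denominator = 5.66 - 0 = 5.66
e = 1.08 / 5.66 = 0.1908

0.1908


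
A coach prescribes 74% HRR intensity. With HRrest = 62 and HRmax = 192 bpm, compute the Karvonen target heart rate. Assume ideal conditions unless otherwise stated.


Target = HRrest + pct*(HRmax - HRrest)
Heart rate reserve = HRmax - HRrest = 192 - 62 = 130 bpm
Fraction = 74% = 0.74
Target = 62 + 0.74 * 130
Target = 62 + 96.2 = 158.2 bpm

158.2 bpm


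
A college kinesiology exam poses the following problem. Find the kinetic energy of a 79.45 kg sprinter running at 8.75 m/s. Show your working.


KE = 0.5 * m * v^2
KE = 0.5 * 79.45 * 8.75^2
KE = 0.5 * 79.45 * 76.5625 = 3041.4453 J

3041.4453 J


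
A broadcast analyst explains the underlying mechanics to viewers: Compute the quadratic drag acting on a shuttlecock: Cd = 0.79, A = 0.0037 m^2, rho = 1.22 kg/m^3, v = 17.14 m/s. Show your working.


Fd = 0.5 * Cd * rho * A * v^2
Fd = 0.5 * 0.79 * 1.22 * 0.0037 * 17.14^2
v^2 = 293.7796
Fd = 0.5 * 0.79 * 1.22 * 0.0037 * 293.7796 = 0.5238 N

0.5238 N


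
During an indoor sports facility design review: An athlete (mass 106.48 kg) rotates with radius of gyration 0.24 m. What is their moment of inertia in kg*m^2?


I = m * k^2
I = 106.48 * 0.24^2
I = 106.48 * 0.0576 = 6.1332 kg*m^2

6.1332 kg*m^2


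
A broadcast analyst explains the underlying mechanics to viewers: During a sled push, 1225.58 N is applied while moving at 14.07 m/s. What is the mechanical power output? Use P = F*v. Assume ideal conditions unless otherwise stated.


P = F * v
P = 1225.58 * 14.07
P = 17243.9106 W

17243.9106 W


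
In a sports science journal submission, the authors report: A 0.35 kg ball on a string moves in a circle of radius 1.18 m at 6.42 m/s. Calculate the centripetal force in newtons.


Fc = m * v^2 / r
v^2 = 6.42^2 = 41.2164
Fc = 0.35 * 41.2164 / 1.18
Fc = 14.4257 / 1.18 = 12.2252 N

12.2252 N


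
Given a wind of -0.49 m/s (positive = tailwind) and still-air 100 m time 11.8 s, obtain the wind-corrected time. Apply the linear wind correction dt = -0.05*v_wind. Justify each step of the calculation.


dt = -0.05 * v_wind = -0.05 * -0.49 = 0.0245 s
t_corrected = t_still + dt = 11.8 + (0.0245)
t_corrected = 11.8245 s

11.8245 s


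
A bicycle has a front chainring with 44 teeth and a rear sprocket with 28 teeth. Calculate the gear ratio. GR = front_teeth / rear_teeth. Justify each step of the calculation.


GR = front_teeth / rear_teeth
GR = 44 / 28
GR = 1.5714

1.5714


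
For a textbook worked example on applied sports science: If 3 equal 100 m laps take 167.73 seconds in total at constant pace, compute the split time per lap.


Split time = total_time / n_laps = 167.73 / 3
Split time = 55.91 s per lap

55.91 s


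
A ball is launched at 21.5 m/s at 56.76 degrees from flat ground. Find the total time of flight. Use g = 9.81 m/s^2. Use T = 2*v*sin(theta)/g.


T = 2*v*sin(theta)/g
sin(theta) = sin(56.76 deg) = 0.8364
T = 2*21.5*0.8364 / 9.81
T = 35.9644 / 9.81 = 3.6661 s

3.6661 s


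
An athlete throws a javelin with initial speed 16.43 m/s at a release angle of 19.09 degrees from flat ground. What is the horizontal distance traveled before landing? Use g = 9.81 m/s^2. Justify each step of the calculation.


R = v^2 * sin(2*theta) / g
Convert angle to radians: theta = 19.09 deg = 0.3332 rad
sin(2*theta) = sin(0.6664) = 0.6181
R = 16.43^2 * 0.6181 / 9.81
R = 269.9449 * 0.6181 / 9.81 = 17.0094 m

17.0094 m


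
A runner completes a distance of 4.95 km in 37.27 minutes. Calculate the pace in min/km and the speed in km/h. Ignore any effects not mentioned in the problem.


Pace = time / distance = 37.27 min / 4.95 km = 7.5293 min/km
Speed = distance / time_in_hours = 4.95 / 0.6212 hr
Speed = 7.9689 km/h

7.5293 min/km, 7.9689 km/h


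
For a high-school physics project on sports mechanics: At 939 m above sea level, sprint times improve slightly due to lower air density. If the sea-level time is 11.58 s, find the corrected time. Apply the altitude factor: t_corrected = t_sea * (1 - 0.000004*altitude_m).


Correction factor = 1 - 0.000004 * 939 = 0.996244
t_corrected = t_sea * factor = 11.58 * 0.996244
t_corrected = 11.5365 s

11.5365 s


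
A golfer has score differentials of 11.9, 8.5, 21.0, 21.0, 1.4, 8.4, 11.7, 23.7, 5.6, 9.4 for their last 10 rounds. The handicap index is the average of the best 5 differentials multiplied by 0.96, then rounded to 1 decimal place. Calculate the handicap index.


All differentials: 11.9, 8.5, 21.0, 21.0, 1.4, 8.4, 11.7, 23.7, 5.6, 9.4
Sorted: 1.4, 5.6, 8.4, 8.5, 9.4, 11.7, 11.9, 21.0, 21.0, 23.7
Best 5: 1.4, 5.6, 8.4, 8.5, 9.4
Average of best = 33.3 / 5 = 6.66
Raw index = 6.66 * 0.96 = 6.3936
Handicap index = round(6.3936, 1) = 6.4

6.4


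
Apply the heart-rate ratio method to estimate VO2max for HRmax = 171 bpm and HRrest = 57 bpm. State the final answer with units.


VO2max = 15.3 * HRmax / HRrest
VO2max = 15.3 * 171 / 57
VO2max = 2616.3 / 57 = 45.9 mL/kg/min

45.9 mL/kg/min


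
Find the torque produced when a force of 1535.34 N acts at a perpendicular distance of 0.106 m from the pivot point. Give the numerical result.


tau = F * d
tau = 1535.34 * 0.106
tau = 162.746 N*m

162.746 N*m


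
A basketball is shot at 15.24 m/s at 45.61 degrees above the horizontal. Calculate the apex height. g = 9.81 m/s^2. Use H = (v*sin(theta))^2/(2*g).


H = (v*sin(theta))^2 / (2*g)
vy = v*sin(theta) = 15.24 * sin(45.61 deg) = 10.8904 m/s
H = vy^2 / (2*g) = 118.6013 / (2*9.81)
H = 118.6013 / 19.62 = 6.0449 m

6.0449 m


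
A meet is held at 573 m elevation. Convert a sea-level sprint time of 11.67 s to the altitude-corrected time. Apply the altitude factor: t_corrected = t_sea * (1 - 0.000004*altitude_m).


Correction factor = 1 - 0.000004 * 573 = 0.997708
t_corrected = t_sea * factor = 11.67 * 0.997708
t_corrected = 11.6433 s

11.6433 s


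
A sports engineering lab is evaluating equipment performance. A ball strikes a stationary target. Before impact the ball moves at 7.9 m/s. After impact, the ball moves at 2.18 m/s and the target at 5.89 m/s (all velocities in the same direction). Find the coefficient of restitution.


e = (v2_after - v1_after) / (v1_before - v2_before)
Numerator = 5.89 - 2.18 = 3.71
Denominator = 7.9 - 0 = 7.9
e = 3.71 / 7.9 = 0.4696

0.4696


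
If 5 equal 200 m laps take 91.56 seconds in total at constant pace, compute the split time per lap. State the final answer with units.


Split time = total_time / n_laps = 91.56 / 5
Split time = 18.312 s per lap

18.312 s


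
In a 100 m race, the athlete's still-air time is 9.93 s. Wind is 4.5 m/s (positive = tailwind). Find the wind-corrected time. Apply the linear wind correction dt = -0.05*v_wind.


dt = -0.05 * v_wind = -0.05 * 4.5 = -0.225 s
t_corrected = t_still + dt = 9.93 + (-0.225)
t_corrected = 9.705 s

9.705 s


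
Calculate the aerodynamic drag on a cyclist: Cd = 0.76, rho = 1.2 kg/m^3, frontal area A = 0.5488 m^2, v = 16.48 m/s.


Fd = 0.5 * Cd * rho * A * v^2
Fd = 0.5 * 0.76 * 1.2 * 0.5488 * 16.48^2
v^2 = 271.5904
Fd = 0.5 * 0.76 * 1.2 * 0.5488 * 271.5904 = 67.9663 N

67.9663 N


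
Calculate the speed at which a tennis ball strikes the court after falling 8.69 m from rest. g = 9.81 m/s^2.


v = sqrt(2 * g * h)
v = sqrt(2 * 9.81 * 8.69)
v = sqrt(170.4978) = 13.0575 m/s

13.0575 m/s


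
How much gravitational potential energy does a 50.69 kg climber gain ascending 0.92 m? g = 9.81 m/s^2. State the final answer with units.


PE = m * g * h
PE = 50.69 * 9.81 * 0.92
PE = 497.2689 * 0.92 = 457.4874 J

457.4874 J


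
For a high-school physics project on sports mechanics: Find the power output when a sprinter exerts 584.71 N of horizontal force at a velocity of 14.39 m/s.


P = F * v
P = 584.71 * 14.39
P = 8413.9769 W

8413.9769 W


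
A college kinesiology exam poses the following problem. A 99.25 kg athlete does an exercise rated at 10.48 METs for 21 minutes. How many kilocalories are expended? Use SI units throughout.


kcal = MET * mass * time_hr
Convert time: 21 min = 0.35 hr
kcal = 10.48 * 99.25 * 0.35
kcal = 364.049 kcal

364.049 kcal


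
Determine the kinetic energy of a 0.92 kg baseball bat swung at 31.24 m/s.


KE = 0.5 * m * v^2
KE = 0.5 * 0.92 * 31.24^2
KE = 0.5 * 0.92 * 975.9376 = 448.9313 J

448.9313 J


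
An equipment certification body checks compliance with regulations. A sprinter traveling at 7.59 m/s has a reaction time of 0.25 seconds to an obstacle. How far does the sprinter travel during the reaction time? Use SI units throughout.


d = v * t
d = 7.59 * 0.25
d = 1.8975 m

1.8975 m


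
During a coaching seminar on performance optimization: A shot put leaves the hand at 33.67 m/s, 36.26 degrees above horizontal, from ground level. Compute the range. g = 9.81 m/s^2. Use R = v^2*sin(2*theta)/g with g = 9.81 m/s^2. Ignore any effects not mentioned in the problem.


R = v^2 * sin(2*theta) / g
Convert angle to radians: theta = 36.26 deg = 0.6329 rad
sin(2*theta) = sin(1.2657) = 0.9538
R = 33.67^2 * 0.9538 / 9.81
R = 1133.6689 * 0.9538 / 9.81 = 110.2261 m

110.2261 m


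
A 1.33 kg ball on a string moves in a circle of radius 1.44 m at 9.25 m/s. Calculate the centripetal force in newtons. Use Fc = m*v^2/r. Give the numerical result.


Fc = m * v^2 / r
v^2 = 9.25^2 = 85.5625
Fc = 1.33 * 85.5625 / 1.44
Fc = 113.7981 / 1.44 = 79.0265 N

79.0265 N


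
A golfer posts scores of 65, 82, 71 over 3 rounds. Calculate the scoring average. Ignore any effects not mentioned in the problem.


Average = sum / n
Sum = 218
Average = 218 / 3 = 72.6667

72.6667


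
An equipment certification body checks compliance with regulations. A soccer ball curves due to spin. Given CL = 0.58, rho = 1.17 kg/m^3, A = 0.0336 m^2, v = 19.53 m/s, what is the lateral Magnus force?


FM = 0.5 * CL * rho * A * v^2
FM = 0.5 * 0.58 * 1.17 * 0.0336 * 19.53^2
v^2 = 381.4209
FM = 0.5 * 0.58 * 1.17 * 0.0336 * 381.4209 = 4.3484 N

4.3484 N


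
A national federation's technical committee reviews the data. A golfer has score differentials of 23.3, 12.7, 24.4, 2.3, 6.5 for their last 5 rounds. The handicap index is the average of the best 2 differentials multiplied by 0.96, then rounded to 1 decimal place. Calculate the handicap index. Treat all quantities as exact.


All differentials: 23.3, 12.7, 24.4, 2.3, 6.5
Sorted: 2.3, 6.5, 12.7, 23.3, 24.4
Best 2: 2.3, 6.5
Average of best = 8.8 / 2 = 4.4
Raw index = 4.4 * 0.96 = 4.224
Handicap index = round(4.224, 1) = 4.2

4.2


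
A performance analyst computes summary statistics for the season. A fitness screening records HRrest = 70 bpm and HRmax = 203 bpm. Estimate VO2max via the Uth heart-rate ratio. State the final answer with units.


VO2max = 15.3 * HRmax / HRrest
VO2max = 15.3 * 203 / 70
VO2max = 3105.9 / 70 = 44.37 mL/kg/min

44.37 mL/kg/min


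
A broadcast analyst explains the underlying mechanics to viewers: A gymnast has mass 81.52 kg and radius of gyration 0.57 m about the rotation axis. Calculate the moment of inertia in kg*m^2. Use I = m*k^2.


I = m * k^2
I = 81.52 * 0.57^2
I = 81.52 * 0.3249 = 26.4858 kg*m^2

26.4858 kg*m^2


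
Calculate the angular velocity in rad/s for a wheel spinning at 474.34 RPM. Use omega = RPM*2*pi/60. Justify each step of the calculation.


omega = RPM * 2 * pi / 60
omega = 474.34 * 2 * 3.14159 / 60
omega = 2980.3661 / 60 = 49.6728 rad/s

49.6728 rad/s


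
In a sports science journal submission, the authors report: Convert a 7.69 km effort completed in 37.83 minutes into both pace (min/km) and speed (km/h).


Pace = time / distance = 37.83 min / 7.69 km = 4.9194 min/km
Speed = distance / time_in_hours = 7.69 / 0.6305 hr
Speed = 12.1967 km/h

4.9194 min/km, 12.1967 km/h


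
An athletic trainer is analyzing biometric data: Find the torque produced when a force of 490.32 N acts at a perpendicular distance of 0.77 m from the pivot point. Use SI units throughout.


tau = F * d
tau = 490.32 * 0.77
tau = 377.5464 N*m

377.5464 N*m


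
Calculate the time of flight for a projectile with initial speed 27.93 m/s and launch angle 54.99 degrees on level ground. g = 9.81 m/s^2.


T = 2*v*sin(theta)/g
sin(theta) = sin(54.99 deg) = 0.8191
T = 2*27.93*0.8191 / 9.81
T = 45.7522 / 9.81 = 4.6638 s

4.6638 s


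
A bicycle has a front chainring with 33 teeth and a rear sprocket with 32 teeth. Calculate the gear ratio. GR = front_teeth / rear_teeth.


GR = front_teeth / rear_teeth
GR = 33 / 32
GR = 1.0312

1.0312


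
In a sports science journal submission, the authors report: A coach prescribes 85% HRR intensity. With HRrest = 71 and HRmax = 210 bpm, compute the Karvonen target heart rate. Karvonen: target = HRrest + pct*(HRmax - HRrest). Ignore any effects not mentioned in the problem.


Target = HRrest + pct*(HRmax - HRrest)
Heart rate reserve = HRmax - HRrest = 210 - 71 = 139 bpm
Fraction = 85% = 0.85
Target = 71 + 0.85 * 139
Target = 71 + 118.15 = 189.15 bpm

189.15 bpm


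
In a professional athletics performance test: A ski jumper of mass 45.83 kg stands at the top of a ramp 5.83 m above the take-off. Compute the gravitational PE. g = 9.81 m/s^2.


PE = m * g * h
PE = 45.83 * 9.81 * 5.83
PE = 449.5923 * 5.83 = 2621.1231 J

2621.1231 J


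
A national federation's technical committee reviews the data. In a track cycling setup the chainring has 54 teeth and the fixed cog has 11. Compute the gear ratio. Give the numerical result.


GR = front_teeth / rear_teeth
GR = 54 / 11
GR = 4.9091

4.9091


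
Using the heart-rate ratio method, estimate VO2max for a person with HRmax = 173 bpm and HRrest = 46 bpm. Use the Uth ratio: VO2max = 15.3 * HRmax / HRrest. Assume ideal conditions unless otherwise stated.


VO2max = 15.3 * HRmax / HRrest
VO2max = 15.3 * 173 / 46
VO2max = 2646.9 / 46 = 57.5413 mL/kg/min

57.5413 mL/kg/min


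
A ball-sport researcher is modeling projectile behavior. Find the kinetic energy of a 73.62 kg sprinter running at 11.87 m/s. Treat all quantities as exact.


KE = 0.5 * m * v^2
KE = 0.5 * 73.62 * 11.87^2
KE = 0.5 * 73.62 * 140.8969 = 5186.4149 J

5186.4149 J


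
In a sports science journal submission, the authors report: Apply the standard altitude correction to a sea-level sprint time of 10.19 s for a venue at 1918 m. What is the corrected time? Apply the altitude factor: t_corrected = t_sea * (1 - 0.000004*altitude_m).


Correction factor = 1 - 0.000004 * 1918 = 0.992328
t_corrected = t_sea * factor = 10.19 * 0.992328
t_corrected = 10.1118 s

10.1118 s


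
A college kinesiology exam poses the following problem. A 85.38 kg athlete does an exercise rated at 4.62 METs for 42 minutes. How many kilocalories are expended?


kcal = MET * mass * time_hr
Convert time: 42 min = 0.7 hr
kcal = 4.62 * 85.38 * 0.7
kcal = 276.1189 kcal

276.1189 kcal


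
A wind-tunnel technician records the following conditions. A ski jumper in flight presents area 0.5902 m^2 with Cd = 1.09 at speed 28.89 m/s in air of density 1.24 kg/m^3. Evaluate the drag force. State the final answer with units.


Fd = 0.5 * Cd * rho * A * v^2
Fd = 0.5 * 1.09 * 1.24 * 0.5902 * 28.89^2
v^2 = 834.6321
Fd = 0.5 * 1.09 * 1.24 * 0.5902 * 834.6321 = 332.899 N

332.899 N


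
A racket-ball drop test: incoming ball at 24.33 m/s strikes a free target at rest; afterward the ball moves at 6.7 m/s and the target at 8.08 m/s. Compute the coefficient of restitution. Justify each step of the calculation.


e = (v2_after - v1_after) / (v1_before - v2_before)
Numerator = 8.08 - 6.7 = 1.38
Denominator = 24.33 - 0 = 24.33
e = 1.38 / 24.33 = 0.0567

0.0567


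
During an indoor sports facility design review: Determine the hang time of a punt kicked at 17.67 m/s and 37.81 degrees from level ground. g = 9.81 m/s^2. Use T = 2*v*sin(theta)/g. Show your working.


T = 2*v*sin(theta)/g
sin(theta) = sin(37.81 deg) = 0.613
T = 2*17.67*0.613 / 9.81
T = 21.665 / 9.81 = 2.2085 s

2.2085 s


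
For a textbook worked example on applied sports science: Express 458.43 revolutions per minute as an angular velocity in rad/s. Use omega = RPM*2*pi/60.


omega = RPM * 2 * pi / 60
omega = 458.43 * 2 * 3.14159 / 60
omega = 2880.4006 / 60 = 48.0067 rad/s

48.0067 rad/s


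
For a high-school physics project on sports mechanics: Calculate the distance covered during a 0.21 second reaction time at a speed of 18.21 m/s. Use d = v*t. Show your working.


d = v * t
d = 18.21 * 0.21
d = 3.8241 m

3.8241 m


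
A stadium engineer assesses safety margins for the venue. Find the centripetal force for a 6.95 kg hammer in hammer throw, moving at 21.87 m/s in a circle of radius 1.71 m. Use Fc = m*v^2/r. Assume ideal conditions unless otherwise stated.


Fc = m * v^2 / r
v^2 = 21.87^2 = 478.2969
Fc = 6.95 * 478.2969 / 1.71
Fc = 3324.1635 / 1.71 = 1943.9552 N

1943.9552 N


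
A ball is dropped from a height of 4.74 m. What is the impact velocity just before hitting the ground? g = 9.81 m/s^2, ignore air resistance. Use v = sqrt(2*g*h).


v = sqrt(2 * g * h)
v = sqrt(2 * 9.81 * 4.74)
v = sqrt(92.9988) = 9.6436 m/s

9.6436 m/s


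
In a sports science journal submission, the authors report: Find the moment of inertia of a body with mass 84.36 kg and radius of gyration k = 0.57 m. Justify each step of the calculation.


I = m * k^2
I = 84.36 * 0.57^2
I = 84.36 * 0.3249 = 27.4086 kg*m^2

27.4086 kg*m^2


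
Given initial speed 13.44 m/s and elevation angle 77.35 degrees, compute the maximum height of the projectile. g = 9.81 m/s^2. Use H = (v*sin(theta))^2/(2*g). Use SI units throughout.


H = (v*sin(theta))^2 / (2*g)
vy = v*sin(theta) = 13.44 * sin(77.35 deg) = 13.1138 m/s
H = vy^2 / (2*g) = 171.9706 / (2*9.81)
H = 171.9706 / 19.62 = 8.7651 m

8.7651 m


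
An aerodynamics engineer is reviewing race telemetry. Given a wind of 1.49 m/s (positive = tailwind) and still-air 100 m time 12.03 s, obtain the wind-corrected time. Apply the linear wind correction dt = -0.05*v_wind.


dt = -0.05 * v_wind = -0.05 * 1.49 = -0.0745 s
t_corrected = t_still + dt = 12.03 + (-0.0745)
t_corrected = 11.9555 s

11.9555 s


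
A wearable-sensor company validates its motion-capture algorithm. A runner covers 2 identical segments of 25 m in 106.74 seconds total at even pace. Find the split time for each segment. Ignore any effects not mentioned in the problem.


Split time = total_time / n_laps = 106.74 / 2
Split time = 53.37 s per lap

53.37 s


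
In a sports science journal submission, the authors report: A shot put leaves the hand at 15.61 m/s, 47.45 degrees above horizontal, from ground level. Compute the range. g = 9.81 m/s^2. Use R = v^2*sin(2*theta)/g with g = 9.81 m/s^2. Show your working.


R = v^2 * sin(2*theta) / g
Convert angle to radians: theta = 47.45 deg = 0.8282 rad
sin(2*theta) = sin(1.6563) = 0.9963
R = 15.61^2 * 0.9963 / 9.81
R = 243.6721 * 0.9963 / 9.81 = 24.7484 m

24.7484 m


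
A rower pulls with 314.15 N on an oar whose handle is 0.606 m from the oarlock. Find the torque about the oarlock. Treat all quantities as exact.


tau = F * d
tau = 314.15 * 0.606
tau = 190.3749 N*m

190.3749 N*m


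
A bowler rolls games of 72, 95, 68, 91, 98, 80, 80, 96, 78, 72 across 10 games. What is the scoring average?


Average = sum / n
Sum = 830
Average = 830 / 10 = 83

83


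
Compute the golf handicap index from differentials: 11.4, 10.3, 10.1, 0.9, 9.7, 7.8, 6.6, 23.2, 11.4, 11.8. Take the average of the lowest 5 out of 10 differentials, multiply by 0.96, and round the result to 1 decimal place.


All differentials: 11.4, 10.3, 10.1, 0.9, 9.7, 7.8, 6.6, 23.2, 11.4, 11.8
Sorted: 0.9, 6.6, 7.8, 9.7, 10.1, 10.3, 11.4, 11.4, 11.8, 23.2
Best 5: 0.9, 6.6, 7.8, 9.7, 10.1
Average of best = 35.1 / 5 = 7.02
Raw index = 7.02 * 0.96 = 6.7392
Handicap index = round(6.7392, 1) = 6.7

6.7


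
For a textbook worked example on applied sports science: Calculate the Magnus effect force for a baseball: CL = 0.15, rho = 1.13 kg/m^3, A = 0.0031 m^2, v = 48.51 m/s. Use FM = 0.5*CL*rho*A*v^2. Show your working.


FM = 0.5 * CL * rho * A * v^2
FM = 0.5 * 0.15 * 1.13 * 0.0031 * 48.51^2
v^2 = 2353.2201
FM = 0.5 * 0.15 * 1.13 * 0.0031 * 2353.2201 = 0.6182 N

0.6182 N


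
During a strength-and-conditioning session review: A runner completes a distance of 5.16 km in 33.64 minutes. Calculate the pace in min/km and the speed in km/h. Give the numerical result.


Pace = time / distance = 33.64 min / 5.16 km = 6.5194 min/km
Speed = distance / time_in_hours = 5.16 / 0.5607 hr
Speed = 9.2033 km/h

6.5194 min/km, 9.2033 km/h


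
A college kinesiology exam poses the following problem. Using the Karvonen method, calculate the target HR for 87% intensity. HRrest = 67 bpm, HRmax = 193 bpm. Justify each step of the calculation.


Target = HRrest + pct*(HRmax - HRrest)
Heart rate reserve = HRmax - HRrest = 193 - 67 = 126 bpm
Fraction = 87% = 0.87
Target = 67 + 0.87 * 126
Target = 67 + 109.62 = 176.62 bpm

176.62 bpm


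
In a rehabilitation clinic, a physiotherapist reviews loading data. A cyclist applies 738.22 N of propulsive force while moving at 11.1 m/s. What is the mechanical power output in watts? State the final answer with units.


P = F * v
P = 738.22 * 11.1
P = 8194.242 W

8194.242 W
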